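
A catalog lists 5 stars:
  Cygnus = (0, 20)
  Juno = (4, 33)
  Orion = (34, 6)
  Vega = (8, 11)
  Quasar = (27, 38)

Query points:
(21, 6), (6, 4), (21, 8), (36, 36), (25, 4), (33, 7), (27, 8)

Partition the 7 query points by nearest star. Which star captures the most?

Orion

(21, 6) — d² to each: Cygnus:637, Juno:1018, Orion:169, Vega:194, Quasar:1060 → nearest is Orion
(6, 4) — d² to each: Cygnus:292, Juno:845, Orion:788, Vega:53, Quasar:1597 → nearest is Vega
(21, 8) — d² to each: Cygnus:585, Juno:914, Orion:173, Vega:178, Quasar:936 → nearest is Orion
(36, 36) — d² to each: Cygnus:1552, Juno:1033, Orion:904, Vega:1409, Quasar:85 → nearest is Quasar
(25, 4) — d² to each: Cygnus:881, Juno:1282, Orion:85, Vega:338, Quasar:1160 → nearest is Orion
(33, 7) — d² to each: Cygnus:1258, Juno:1517, Orion:2, Vega:641, Quasar:997 → nearest is Orion
(27, 8) — d² to each: Cygnus:873, Juno:1154, Orion:53, Vega:370, Quasar:900 → nearest is Orion
Tally — Orion:5, Vega:1, Quasar:1. Orion captures the most (5).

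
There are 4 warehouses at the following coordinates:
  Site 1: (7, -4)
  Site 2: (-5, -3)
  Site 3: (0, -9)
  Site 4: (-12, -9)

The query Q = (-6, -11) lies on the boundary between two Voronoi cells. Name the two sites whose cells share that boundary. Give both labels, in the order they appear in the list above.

Squared distances from Q to each site:
d²(Q, Site 1) = (-6−7)² + (-11−(-4))² = 169 + 49 = 218
d²(Q, Site 2) = (-6−(-5))² + (-11−(-3))² = 1 + 64 = 65
d²(Q, Site 3) = (-6−0)² + (-11−(-9))² = 36 + 4 = 40
d²(Q, Site 4) = (-6−(-12))² + (-11−(-9))² = 36 + 4 = 40
Q is equidistant from Site 3 and Site 4 (both at squared distance 40), and every other site is strictly farther — so Q lies on the Site 3–Site 4 Voronoi edge.

Site 3 and Site 4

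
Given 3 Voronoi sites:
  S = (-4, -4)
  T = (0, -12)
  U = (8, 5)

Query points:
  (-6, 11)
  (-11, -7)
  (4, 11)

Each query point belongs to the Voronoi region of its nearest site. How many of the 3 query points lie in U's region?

1

(-6, 11) — d² to each: S:229, T:565, U:232 → nearest is S
(-11, -7) — d² to each: S:58, T:146, U:505 → nearest is S
(4, 11) — d² to each: S:289, T:545, U:52 → nearest is U
1 of the 3 points has U as nearest.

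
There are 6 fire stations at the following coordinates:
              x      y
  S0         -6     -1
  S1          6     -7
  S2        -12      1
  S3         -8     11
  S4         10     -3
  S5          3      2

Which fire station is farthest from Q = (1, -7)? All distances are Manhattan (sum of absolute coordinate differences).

d(Q,S0) = |1−(-6)| + |-7−(-1)| = 7 + 6 = 13
d(Q,S1) = |1−6| + |-7−(-7)| = 5 + 0 = 5
d(Q,S2) = |1−(-12)| + |-7−1| = 13 + 8 = 21
d(Q,S3) = |1−(-8)| + |-7−11| = 9 + 18 = 27
d(Q,S4) = |1−10| + |-7−(-3)| = 9 + 4 = 13
d(Q,S5) = |1−3| + |-7−2| = 2 + 9 = 11
The largest is to S3.

S3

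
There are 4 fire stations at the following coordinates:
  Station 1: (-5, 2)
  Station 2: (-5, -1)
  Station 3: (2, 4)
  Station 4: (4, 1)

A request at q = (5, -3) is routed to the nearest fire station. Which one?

Squared Euclidean distances:
d²(q, Station 1) = (5−(-5))² + (-3−2)² = 100 + 25 = 125
d²(q, Station 2) = (5−(-5))² + (-3−(-1))² = 100 + 4 = 104
d²(q, Station 3) = (5−2)² + (-3−4)² = 9 + 49 = 58
d²(q, Station 4) = (5−4)² + (-3−1)² = 1 + 16 = 17
The smallest is to Station 4, so q lies in the Voronoi region of Station 4.

Station 4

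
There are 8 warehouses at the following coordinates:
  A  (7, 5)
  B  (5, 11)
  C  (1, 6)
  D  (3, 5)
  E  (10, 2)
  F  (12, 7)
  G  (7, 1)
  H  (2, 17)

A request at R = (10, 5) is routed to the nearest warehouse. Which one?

Squared Euclidean distances:
|RA|² = (10−7)² + (5−5)² = 9 + 0 = 9
|RB|² = (10−5)² + (5−11)² = 25 + 36 = 61
|RC|² = (10−1)² + (5−6)² = 81 + 1 = 82
|RD|² = (10−3)² + (5−5)² = 49 + 0 = 49
|RE|² = (10−10)² + (5−2)² = 0 + 9 = 9
|RF|² = (10−12)² + (5−7)² = 4 + 4 = 8
|RG|² = (10−7)² + (5−1)² = 9 + 16 = 25
|RH|² = (10−2)² + (5−17)² = 64 + 144 = 208
F is nearest.

F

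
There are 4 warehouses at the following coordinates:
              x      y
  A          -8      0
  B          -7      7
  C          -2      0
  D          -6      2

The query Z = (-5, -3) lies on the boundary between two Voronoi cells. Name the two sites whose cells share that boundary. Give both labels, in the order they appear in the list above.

Squared distances from Z to each site:
|ZA|² = (-5−(-8))² + (-3−0)² = 9 + 9 = 18
|ZB|² = (-5−(-7))² + (-3−7)² = 4 + 100 = 104
|ZC|² = (-5−(-2))² + (-3−0)² = 9 + 9 = 18
|ZD|² = (-5−(-6))² + (-3−2)² = 1 + 25 = 26
Z is equidistant from A and C (both at squared distance 18), and every other site is strictly farther — so Z lies on the A–C Voronoi edge.

A and C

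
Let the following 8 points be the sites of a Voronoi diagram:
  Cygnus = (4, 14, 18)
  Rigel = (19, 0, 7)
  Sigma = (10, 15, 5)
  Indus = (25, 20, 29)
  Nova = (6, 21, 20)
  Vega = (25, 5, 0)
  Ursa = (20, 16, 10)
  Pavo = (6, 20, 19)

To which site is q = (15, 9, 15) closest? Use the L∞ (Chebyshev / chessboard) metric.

Ursa

d(q, Cygnus) = max(11, 5, 3) = 11
d(q, Rigel) = max(4, 9, 8) = 9
d(q, Sigma) = max(5, 6, 10) = 10
d(q, Indus) = max(10, 11, 14) = 14
d(q, Nova) = max(9, 12, 5) = 12
d(q, Vega) = max(10, 4, 15) = 15
d(q, Ursa) = max(5, 7, 5) = 7
d(q, Pavo) = max(9, 11, 4) = 11
The smallest is to Ursa, so q lies in the Voronoi region of Ursa.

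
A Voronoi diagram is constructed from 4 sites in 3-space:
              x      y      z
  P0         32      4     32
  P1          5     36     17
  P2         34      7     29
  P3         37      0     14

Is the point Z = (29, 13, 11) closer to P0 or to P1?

Compare squared distances:
|ZP0|² = (29−32)² + (13−4)² + (11−32)² = 9 + 81 + 441 = 531
|ZP1|² = (29−5)² + (13−36)² + (11−17)² = 576 + 529 + 36 = 1141
531 < 1141, so P0 is closer.

P0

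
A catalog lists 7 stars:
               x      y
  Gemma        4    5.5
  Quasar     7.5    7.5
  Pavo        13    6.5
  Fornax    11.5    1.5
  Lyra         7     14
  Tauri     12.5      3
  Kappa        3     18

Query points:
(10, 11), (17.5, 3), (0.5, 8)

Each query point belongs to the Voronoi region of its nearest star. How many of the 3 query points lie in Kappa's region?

0

(10, 11) — d² to each: Gemma:66.25, Quasar:18.5, Pavo:29.25, Fornax:92.5, Lyra:18, Tauri:70.25, Kappa:98 → nearest is Lyra
(17.5, 3) — d² to each: Gemma:188.5, Quasar:120.25, Pavo:32.5, Fornax:38.25, Lyra:231.25, Tauri:25, Kappa:435.25 → nearest is Tauri
(0.5, 8) — d² to each: Gemma:18.5, Quasar:49.25, Pavo:158.5, Fornax:163.25, Lyra:78.25, Tauri:169, Kappa:106.25 → nearest is Gemma
0 of the 3 points have Kappa as nearest.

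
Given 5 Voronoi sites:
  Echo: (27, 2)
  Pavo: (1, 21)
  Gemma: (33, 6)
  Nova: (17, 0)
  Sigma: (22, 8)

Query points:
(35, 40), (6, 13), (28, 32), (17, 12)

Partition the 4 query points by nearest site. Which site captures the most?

Sigma

(35, 40) — d² to each: Echo:1508, Pavo:1517, Gemma:1160, Nova:1924, Sigma:1193 → nearest is Gemma
(6, 13) — d² to each: Echo:562, Pavo:89, Gemma:778, Nova:290, Sigma:281 → nearest is Pavo
(28, 32) — d² to each: Echo:901, Pavo:850, Gemma:701, Nova:1145, Sigma:612 → nearest is Sigma
(17, 12) — d² to each: Echo:200, Pavo:337, Gemma:292, Nova:144, Sigma:41 → nearest is Sigma
Tally — Pavo:1, Gemma:1, Sigma:2. Sigma captures the most (2).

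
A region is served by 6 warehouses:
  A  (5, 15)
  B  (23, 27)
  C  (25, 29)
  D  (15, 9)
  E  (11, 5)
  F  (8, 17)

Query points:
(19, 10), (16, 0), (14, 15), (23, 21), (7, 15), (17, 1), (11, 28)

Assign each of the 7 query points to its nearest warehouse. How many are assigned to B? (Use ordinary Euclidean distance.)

(19, 10) — d² to each: A:221, B:305, C:397, D:17, E:89, F:170 → nearest is D
(16, 0) — d² to each: A:346, B:778, C:922, D:82, E:50, F:353 → nearest is E
(14, 15) — d² to each: A:81, B:225, C:317, D:37, E:109, F:40 → nearest is D
(23, 21) — d² to each: A:360, B:36, C:68, D:208, E:400, F:241 → nearest is B
(7, 15) — d² to each: A:4, B:400, C:520, D:100, E:116, F:5 → nearest is A
(17, 1) — d² to each: A:340, B:712, C:848, D:68, E:52, F:337 → nearest is E
(11, 28) — d² to each: A:205, B:145, C:197, D:377, E:529, F:130 → nearest is F
1 of the 7 points has B as nearest.

1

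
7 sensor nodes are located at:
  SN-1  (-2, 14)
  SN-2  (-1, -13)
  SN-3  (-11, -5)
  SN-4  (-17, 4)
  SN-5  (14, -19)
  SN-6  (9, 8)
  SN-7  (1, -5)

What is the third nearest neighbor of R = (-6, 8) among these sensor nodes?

Since √ is increasing, it suffices to compare squared distances:
d²(R, SN-1) = (-6−(-2))² + (8−14)² = 16 + 36 = 52
d²(R, SN-2) = (-6−(-1))² + (8−(-13))² = 25 + 441 = 466
d²(R, SN-3) = (-6−(-11))² + (8−(-5))² = 25 + 169 = 194
d²(R, SN-4) = (-6−(-17))² + (8−4)² = 121 + 16 = 137
d²(R, SN-5) = (-6−14)² + (8−(-19))² = 400 + 729 = 1129
d²(R, SN-6) = (-6−9)² + (8−8)² = 225 + 0 = 225
d²(R, SN-7) = (-6−1)² + (8−(-5))² = 49 + 169 = 218
Sorted ascending: SN-1, SN-4, SN-3, SN-7, … — the third-nearest is SN-3.

SN-3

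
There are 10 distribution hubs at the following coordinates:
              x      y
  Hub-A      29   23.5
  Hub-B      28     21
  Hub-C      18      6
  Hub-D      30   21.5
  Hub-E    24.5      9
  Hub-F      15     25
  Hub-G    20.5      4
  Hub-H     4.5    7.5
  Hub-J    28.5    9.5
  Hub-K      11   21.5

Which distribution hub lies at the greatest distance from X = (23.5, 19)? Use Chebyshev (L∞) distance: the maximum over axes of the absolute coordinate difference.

d(X, Hub-A) = max(5.5, 4.5) = 5.5
d(X, Hub-B) = max(4.5, 2) = 4.5
d(X, Hub-C) = max(5.5, 13) = 13
d(X, Hub-D) = max(6.5, 2.5) = 6.5
d(X, Hub-E) = max(1, 10) = 10
d(X, Hub-F) = max(8.5, 6) = 8.5
d(X, Hub-G) = max(3, 15) = 15
d(X, Hub-H) = max(19, 11.5) = 19
d(X, Hub-J) = max(5, 9.5) = 9.5
d(X, Hub-K) = max(12.5, 2.5) = 12.5
The largest is to Hub-H.

Hub-H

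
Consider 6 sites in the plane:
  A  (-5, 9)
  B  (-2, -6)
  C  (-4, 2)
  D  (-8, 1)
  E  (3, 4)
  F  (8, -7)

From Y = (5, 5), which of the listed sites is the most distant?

D

Compare squared distances (the ordering matches that of the actual distances):
|YA|² = (5−(-5))² + (5−9)² = 100 + 16 = 116
|YB|² = (5−(-2))² + (5−(-6))² = 49 + 121 = 170
|YC|² = (5−(-4))² + (5−2)² = 81 + 9 = 90
|YD|² = (5−(-8))² + (5−1)² = 169 + 16 = 185
|YE|² = (5−3)² + (5−4)² = 4 + 1 = 5
|YF|² = (5−8)² + (5−(-7))² = 9 + 144 = 153
The largest is to D.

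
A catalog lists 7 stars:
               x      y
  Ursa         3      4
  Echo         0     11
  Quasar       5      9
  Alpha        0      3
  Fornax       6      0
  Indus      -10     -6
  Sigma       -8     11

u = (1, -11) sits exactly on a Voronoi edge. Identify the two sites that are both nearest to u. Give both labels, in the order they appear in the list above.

Squared distances from u to each site:
d²(u, Ursa) = (1−3)² + (-11−4)² = 4 + 225 = 229
d²(u, Echo) = (1−0)² + (-11−11)² = 1 + 484 = 485
d²(u, Quasar) = (1−5)² + (-11−9)² = 16 + 400 = 416
d²(u, Alpha) = (1−0)² + (-11−3)² = 1 + 196 = 197
d²(u, Fornax) = (1−6)² + (-11−0)² = 25 + 121 = 146
d²(u, Indus) = (1−(-10))² + (-11−(-6))² = 121 + 25 = 146
d²(u, Sigma) = (1−(-8))² + (-11−11)² = 81 + 484 = 565
u is equidistant from Fornax and Indus (both at squared distance 146), and every other site is strictly farther — so u lies on the Fornax–Indus Voronoi edge.

Fornax and Indus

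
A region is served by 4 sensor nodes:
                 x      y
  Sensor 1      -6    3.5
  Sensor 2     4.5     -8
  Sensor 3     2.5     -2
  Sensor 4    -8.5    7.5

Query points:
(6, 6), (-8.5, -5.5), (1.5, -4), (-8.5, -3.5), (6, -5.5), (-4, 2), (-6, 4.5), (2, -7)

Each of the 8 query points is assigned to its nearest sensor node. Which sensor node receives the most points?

Sensor 1

(6, 6) — d² to each: Sensor 1:150.25, Sensor 2:198.25, Sensor 3:76.25, Sensor 4:212.5 → nearest is Sensor 3
(-8.5, -5.5) — d² to each: Sensor 1:87.25, Sensor 2:175.25, Sensor 3:133.25, Sensor 4:169 → nearest is Sensor 1
(1.5, -4) — d² to each: Sensor 1:112.5, Sensor 2:25, Sensor 3:5, Sensor 4:232.25 → nearest is Sensor 3
(-8.5, -3.5) — d² to each: Sensor 1:55.25, Sensor 2:189.25, Sensor 3:123.25, Sensor 4:121 → nearest is Sensor 1
(6, -5.5) — d² to each: Sensor 1:225, Sensor 2:8.5, Sensor 3:24.5, Sensor 4:379.25 → nearest is Sensor 2
(-4, 2) — d² to each: Sensor 1:6.25, Sensor 2:172.25, Sensor 3:58.25, Sensor 4:50.5 → nearest is Sensor 1
(-6, 4.5) — d² to each: Sensor 1:1, Sensor 2:266.5, Sensor 3:114.5, Sensor 4:15.25 → nearest is Sensor 1
(2, -7) — d² to each: Sensor 1:174.25, Sensor 2:7.25, Sensor 3:25.25, Sensor 4:320.5 → nearest is Sensor 2
Tally — Sensor 1:4, Sensor 2:2, Sensor 3:2. Sensor 1 captures the most (4).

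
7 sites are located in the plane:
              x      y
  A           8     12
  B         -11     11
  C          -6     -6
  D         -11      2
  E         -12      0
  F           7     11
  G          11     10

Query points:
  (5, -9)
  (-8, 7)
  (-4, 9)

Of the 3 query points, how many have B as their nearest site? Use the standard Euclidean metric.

(5, -9) — d² to each: A:450, B:656, C:130, D:377, E:370, F:404, G:397 → nearest is C
(-8, 7) — d² to each: A:281, B:25, C:173, D:34, E:65, F:241, G:370 → nearest is B
(-4, 9) — d² to each: A:153, B:53, C:229, D:98, E:145, F:125, G:226 → nearest is B
2 of the 3 points have B as nearest.

2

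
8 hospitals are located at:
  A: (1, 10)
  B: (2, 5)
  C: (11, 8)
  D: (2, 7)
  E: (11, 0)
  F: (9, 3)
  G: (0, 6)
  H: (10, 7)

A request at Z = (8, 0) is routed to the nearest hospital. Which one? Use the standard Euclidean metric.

E

Since √ is increasing, it suffices to compare squared distances:
|ZA|² = (8−1)² + (0−10)² = 49 + 100 = 149
|ZB|² = (8−2)² + (0−5)² = 36 + 25 = 61
|ZC|² = (8−11)² + (0−8)² = 9 + 64 = 73
|ZD|² = (8−2)² + (0−7)² = 36 + 49 = 85
|ZE|² = (8−11)² + (0−0)² = 9 + 0 = 9
|ZF|² = (8−9)² + (0−3)² = 1 + 9 = 10
|ZG|² = (8−0)² + (0−6)² = 64 + 36 = 100
|ZH|² = (8−10)² + (0−7)² = 4 + 49 = 53
E is nearest.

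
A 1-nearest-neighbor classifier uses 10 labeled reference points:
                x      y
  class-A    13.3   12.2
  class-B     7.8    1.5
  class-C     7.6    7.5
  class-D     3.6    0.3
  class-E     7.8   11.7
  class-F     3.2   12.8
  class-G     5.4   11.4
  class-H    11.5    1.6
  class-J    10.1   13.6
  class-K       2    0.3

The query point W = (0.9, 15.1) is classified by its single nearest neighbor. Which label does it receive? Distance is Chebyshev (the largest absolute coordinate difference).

class-F

d(W, class-A) = max(12.4, 2.9) = 12.4
d(W, class-B) = max(6.9, 13.6) = 13.6
d(W, class-C) = max(6.7, 7.6) = 7.6
d(W, class-D) = max(2.7, 14.8) = 14.8
d(W, class-E) = max(6.9, 3.4) = 6.9
d(W, class-F) = max(2.3, 2.3) = 2.3
d(W, class-G) = max(4.5, 3.7) = 4.5
d(W, class-H) = max(10.6, 13.5) = 13.5
d(W, class-J) = max(9.2, 1.5) = 9.2
d(W, class-K) = max(1.1, 14.8) = 14.8
class-F is nearest.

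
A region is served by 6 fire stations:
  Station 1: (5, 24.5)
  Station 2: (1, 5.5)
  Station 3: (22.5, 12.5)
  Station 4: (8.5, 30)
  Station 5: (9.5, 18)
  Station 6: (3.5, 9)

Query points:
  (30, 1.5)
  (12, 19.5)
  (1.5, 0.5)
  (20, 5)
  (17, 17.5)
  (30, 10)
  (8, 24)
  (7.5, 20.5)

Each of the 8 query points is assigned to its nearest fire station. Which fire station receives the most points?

(30, 1.5) — d² to each: Station 1:1154, Station 2:857, Station 3:177.25, Station 4:1274.5, Station 5:692.5, Station 6:758.5 → nearest is Station 3
(12, 19.5) — d² to each: Station 1:74, Station 2:317, Station 3:159.25, Station 4:122.5, Station 5:8.5, Station 6:182.5 → nearest is Station 5
(1.5, 0.5) — d² to each: Station 1:588.25, Station 2:25.25, Station 3:585, Station 4:919.25, Station 5:370.25, Station 6:76.25 → nearest is Station 2
(20, 5) — d² to each: Station 1:605.25, Station 2:361.25, Station 3:62.5, Station 4:757.25, Station 5:279.25, Station 6:288.25 → nearest is Station 3
(17, 17.5) — d² to each: Station 1:193, Station 2:400, Station 3:55.25, Station 4:228.5, Station 5:56.5, Station 6:254.5 → nearest is Station 3
(30, 10) — d² to each: Station 1:835.25, Station 2:861.25, Station 3:62.5, Station 4:862.25, Station 5:484.25, Station 6:703.25 → nearest is Station 3
(8, 24) — d² to each: Station 1:9.25, Station 2:391.25, Station 3:342.5, Station 4:36.25, Station 5:38.25, Station 6:245.25 → nearest is Station 1
(7.5, 20.5) — d² to each: Station 1:22.25, Station 2:267.25, Station 3:289, Station 4:91.25, Station 5:10.25, Station 6:148.25 → nearest is Station 5
Tally — Station 1:1, Station 2:1, Station 3:4, Station 5:2. Station 3 captures the most (4).

Station 3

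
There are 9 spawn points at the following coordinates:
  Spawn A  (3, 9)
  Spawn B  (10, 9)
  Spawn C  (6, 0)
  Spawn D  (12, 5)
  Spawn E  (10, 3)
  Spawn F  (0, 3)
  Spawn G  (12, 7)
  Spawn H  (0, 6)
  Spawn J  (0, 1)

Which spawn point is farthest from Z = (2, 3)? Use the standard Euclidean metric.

Spawn G

Compare squared distances (the ordering matches that of the actual distances):
d²(Z, Spawn A) = 1 + 36 = 37
d²(Z, Spawn B) = 64 + 36 = 100
d²(Z, Spawn C) = 16 + 9 = 25
d²(Z, Spawn D) = 100 + 4 = 104
d²(Z, Spawn E) = 64 + 0 = 64
d²(Z, Spawn F) = 4 + 0 = 4
d²(Z, Spawn G) = 100 + 16 = 116
d²(Z, Spawn H) = 4 + 9 = 13
d²(Z, Spawn J) = 4 + 4 = 8
The largest is to Spawn G.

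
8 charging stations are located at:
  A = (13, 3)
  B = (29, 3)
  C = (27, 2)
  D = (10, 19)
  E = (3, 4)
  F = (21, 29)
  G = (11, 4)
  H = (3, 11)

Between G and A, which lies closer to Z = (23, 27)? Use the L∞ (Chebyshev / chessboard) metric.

G

d(Z,G) = max(12, 23) = 23
d(Z,A) = max(10, 24) = 24
23 < 24, so G is closer.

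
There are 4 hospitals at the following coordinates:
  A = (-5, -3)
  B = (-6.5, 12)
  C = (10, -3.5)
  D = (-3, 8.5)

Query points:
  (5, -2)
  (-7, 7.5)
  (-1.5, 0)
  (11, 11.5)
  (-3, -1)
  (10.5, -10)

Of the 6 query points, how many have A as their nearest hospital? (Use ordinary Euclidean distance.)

(5, -2) — d² to each: A:101, B:328.25, C:27.25, D:174.25 → nearest is C
(-7, 7.5) — d² to each: A:114.25, B:20.5, C:410, D:17 → nearest is D
(-1.5, 0) — d² to each: A:21.25, B:169, C:144.5, D:74.5 → nearest is A
(11, 11.5) — d² to each: A:466.25, B:306.5, C:226, D:205 → nearest is D
(-3, -1) — d² to each: A:8, B:181.25, C:175.25, D:90.25 → nearest is A
(10.5, -10) — d² to each: A:289.25, B:773, C:42.5, D:524.5 → nearest is C
2 of the 6 points have A as nearest.

2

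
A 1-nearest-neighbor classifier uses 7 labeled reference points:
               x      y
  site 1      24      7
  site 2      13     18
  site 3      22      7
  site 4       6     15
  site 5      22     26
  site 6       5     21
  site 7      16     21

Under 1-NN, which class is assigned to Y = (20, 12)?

site 3

Squared Euclidean distances:
d²(Y, site 1) = 16 + 25 = 41
d²(Y, site 2) = 49 + 36 = 85
d²(Y, site 3) = 4 + 25 = 29
d²(Y, site 4) = 196 + 9 = 205
d²(Y, site 5) = 4 + 196 = 200
d²(Y, site 6) = 225 + 81 = 306
d²(Y, site 7) = 16 + 81 = 97
Minimum is at site 3.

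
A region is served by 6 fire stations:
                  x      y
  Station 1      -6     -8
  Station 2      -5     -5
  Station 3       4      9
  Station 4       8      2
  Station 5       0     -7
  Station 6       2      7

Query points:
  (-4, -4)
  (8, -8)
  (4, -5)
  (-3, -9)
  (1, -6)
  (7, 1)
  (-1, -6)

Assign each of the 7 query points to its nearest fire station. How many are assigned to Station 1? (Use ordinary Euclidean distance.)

1

(-4, -4) — d² to each: Station 1:20, Station 2:2, Station 3:233, Station 4:180, Station 5:25, Station 6:157 → nearest is Station 2
(8, -8) — d² to each: Station 1:196, Station 2:178, Station 3:305, Station 4:100, Station 5:65, Station 6:261 → nearest is Station 5
(4, -5) — d² to each: Station 1:109, Station 2:81, Station 3:196, Station 4:65, Station 5:20, Station 6:148 → nearest is Station 5
(-3, -9) — d² to each: Station 1:10, Station 2:20, Station 3:373, Station 4:242, Station 5:13, Station 6:281 → nearest is Station 1
(1, -6) — d² to each: Station 1:53, Station 2:37, Station 3:234, Station 4:113, Station 5:2, Station 6:170 → nearest is Station 5
(7, 1) — d² to each: Station 1:250, Station 2:180, Station 3:73, Station 4:2, Station 5:113, Station 6:61 → nearest is Station 4
(-1, -6) — d² to each: Station 1:29, Station 2:17, Station 3:250, Station 4:145, Station 5:2, Station 6:178 → nearest is Station 5
1 of the 7 points has Station 1 as nearest.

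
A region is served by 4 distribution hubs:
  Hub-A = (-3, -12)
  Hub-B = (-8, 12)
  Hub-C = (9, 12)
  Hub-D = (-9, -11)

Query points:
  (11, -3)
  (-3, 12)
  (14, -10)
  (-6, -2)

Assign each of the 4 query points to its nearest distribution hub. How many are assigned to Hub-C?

1

(11, -3) — d² to each: Hub-A:277, Hub-B:586, Hub-C:229, Hub-D:464 → nearest is Hub-C
(-3, 12) — d² to each: Hub-A:576, Hub-B:25, Hub-C:144, Hub-D:565 → nearest is Hub-B
(14, -10) — d² to each: Hub-A:293, Hub-B:968, Hub-C:509, Hub-D:530 → nearest is Hub-A
(-6, -2) — d² to each: Hub-A:109, Hub-B:200, Hub-C:421, Hub-D:90 → nearest is Hub-D
1 of the 4 points has Hub-C as nearest.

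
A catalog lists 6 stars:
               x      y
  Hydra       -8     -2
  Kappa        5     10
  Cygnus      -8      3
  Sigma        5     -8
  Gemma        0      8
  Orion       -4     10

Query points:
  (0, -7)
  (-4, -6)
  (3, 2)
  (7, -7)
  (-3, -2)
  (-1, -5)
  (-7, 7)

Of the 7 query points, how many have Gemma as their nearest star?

(0, -7) — d² to each: Hydra:89, Kappa:314, Cygnus:164, Sigma:26, Gemma:225, Orion:305 → nearest is Sigma
(-4, -6) — d² to each: Hydra:32, Kappa:337, Cygnus:97, Sigma:85, Gemma:212, Orion:256 → nearest is Hydra
(3, 2) — d² to each: Hydra:137, Kappa:68, Cygnus:122, Sigma:104, Gemma:45, Orion:113 → nearest is Gemma
(7, -7) — d² to each: Hydra:250, Kappa:293, Cygnus:325, Sigma:5, Gemma:274, Orion:410 → nearest is Sigma
(-3, -2) — d² to each: Hydra:25, Kappa:208, Cygnus:50, Sigma:100, Gemma:109, Orion:145 → nearest is Hydra
(-1, -5) — d² to each: Hydra:58, Kappa:261, Cygnus:113, Sigma:45, Gemma:170, Orion:234 → nearest is Sigma
(-7, 7) — d² to each: Hydra:82, Kappa:153, Cygnus:17, Sigma:369, Gemma:50, Orion:18 → nearest is Cygnus
1 of the 7 points has Gemma as nearest.

1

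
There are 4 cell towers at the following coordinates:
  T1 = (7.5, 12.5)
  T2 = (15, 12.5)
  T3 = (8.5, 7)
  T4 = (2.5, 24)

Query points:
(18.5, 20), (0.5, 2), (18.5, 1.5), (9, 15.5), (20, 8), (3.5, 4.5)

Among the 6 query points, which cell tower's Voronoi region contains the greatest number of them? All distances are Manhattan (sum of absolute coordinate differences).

T2

(18.5, 20) — d to each: T1:18.5, T2:11, T3:23, T4:20 → nearest is T2
(0.5, 2) — d to each: T1:17.5, T2:25, T3:13, T4:24 → nearest is T3
(18.5, 1.5) — d to each: T1:22, T2:14.5, T3:15.5, T4:38.5 → nearest is T2
(9, 15.5) — d to each: T1:4.5, T2:9, T3:9, T4:15 → nearest is T1
(20, 8) — d to each: T1:17, T2:9.5, T3:12.5, T4:33.5 → nearest is T2
(3.5, 4.5) — d to each: T1:12, T2:19.5, T3:7.5, T4:20.5 → nearest is T3
Tally — T1:1, T2:3, T3:2. T2 captures the most (3).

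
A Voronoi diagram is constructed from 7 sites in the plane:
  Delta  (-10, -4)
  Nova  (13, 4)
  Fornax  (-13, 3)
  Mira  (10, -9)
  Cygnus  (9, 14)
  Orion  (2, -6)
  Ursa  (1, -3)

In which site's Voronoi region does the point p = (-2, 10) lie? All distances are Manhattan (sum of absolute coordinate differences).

Cygnus

d(p, Delta) = |-2−(-10)| + |10−(-4)| = 8 + 14 = 22
d(p, Nova) = |-2−13| + |10−4| = 15 + 6 = 21
d(p, Fornax) = |-2−(-13)| + |10−3| = 11 + 7 = 18
d(p, Mira) = |-2−10| + |10−(-9)| = 12 + 19 = 31
d(p, Cygnus) = |-2−9| + |10−14| = 11 + 4 = 15
d(p, Orion) = |-2−2| + |10−(-6)| = 4 + 16 = 20
d(p, Ursa) = |-2−1| + |10−(-3)| = 3 + 13 = 16
Minimum is at Cygnus.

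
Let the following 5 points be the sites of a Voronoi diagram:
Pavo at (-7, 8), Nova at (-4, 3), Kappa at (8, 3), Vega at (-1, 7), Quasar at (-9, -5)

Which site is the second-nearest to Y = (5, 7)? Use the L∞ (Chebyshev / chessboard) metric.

d(Y, Pavo) = max(12, 1) = 12
d(Y, Nova) = max(9, 4) = 9
d(Y, Kappa) = max(3, 4) = 4
d(Y, Vega) = max(6, 0) = 6
d(Y, Quasar) = max(14, 12) = 14
Sorted ascending: Kappa, Vega, Nova, … — the second-nearest is Vega.

Vega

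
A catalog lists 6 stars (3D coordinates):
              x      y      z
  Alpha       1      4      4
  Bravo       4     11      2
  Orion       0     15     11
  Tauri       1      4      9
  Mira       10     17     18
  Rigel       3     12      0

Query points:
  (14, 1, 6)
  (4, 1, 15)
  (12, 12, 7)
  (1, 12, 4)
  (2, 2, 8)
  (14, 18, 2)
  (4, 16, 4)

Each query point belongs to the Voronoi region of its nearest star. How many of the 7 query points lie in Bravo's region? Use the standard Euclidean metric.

(14, 1, 6) — d² to each: Alpha:182, Bravo:216, Orion:417, Tauri:187, Mira:416, Rigel:278 → nearest is Alpha
(4, 1, 15) — d² to each: Alpha:139, Bravo:269, Orion:228, Tauri:54, Mira:301, Rigel:347 → nearest is Tauri
(12, 12, 7) — d² to each: Alpha:194, Bravo:90, Orion:169, Tauri:189, Mira:150, Rigel:130 → nearest is Bravo
(1, 12, 4) — d² to each: Alpha:64, Bravo:14, Orion:59, Tauri:89, Mira:302, Rigel:20 → nearest is Bravo
(2, 2, 8) — d² to each: Alpha:21, Bravo:121, Orion:182, Tauri:6, Mira:389, Rigel:165 → nearest is Tauri
(14, 18, 2) — d² to each: Alpha:369, Bravo:149, Orion:286, Tauri:414, Mira:273, Rigel:161 → nearest is Bravo
(4, 16, 4) — d² to each: Alpha:153, Bravo:29, Orion:66, Tauri:178, Mira:233, Rigel:33 → nearest is Bravo
4 of the 7 points have Bravo as nearest.

4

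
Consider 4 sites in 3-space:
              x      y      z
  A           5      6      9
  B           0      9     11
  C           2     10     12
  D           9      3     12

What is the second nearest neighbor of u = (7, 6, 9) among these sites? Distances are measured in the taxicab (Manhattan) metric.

d(u,A) = |7−5| + |6−6| + |9−9| = 2 + 0 + 0 = 2
d(u,B) = |7−0| + |6−9| + |9−11| = 7 + 3 + 2 = 12
d(u,C) = |7−2| + |6−10| + |9−12| = 5 + 4 + 3 = 12
d(u,D) = |7−9| + |6−3| + |9−12| = 2 + 3 + 3 = 8
Sorted ascending: A, D, B, … — the second-nearest is D.

D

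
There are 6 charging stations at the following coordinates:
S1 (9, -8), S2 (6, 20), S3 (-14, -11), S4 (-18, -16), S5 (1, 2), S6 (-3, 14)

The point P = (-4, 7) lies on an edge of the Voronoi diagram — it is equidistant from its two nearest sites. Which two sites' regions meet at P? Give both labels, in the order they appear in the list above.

Squared distances from P to each site:
|PS1|² = (-4−9)² + (7−(-8))² = 169 + 225 = 394
|PS2|² = (-4−6)² + (7−20)² = 100 + 169 = 269
|PS3|² = (-4−(-14))² + (7−(-11))² = 100 + 324 = 424
|PS4|² = (-4−(-18))² + (7−(-16))² = 196 + 529 = 725
|PS5|² = (-4−1)² + (7−2)² = 25 + 25 = 50
|PS6|² = (-4−(-3))² + (7−14)² = 1 + 49 = 50
P is equidistant from S5 and S6 (both at squared distance 50), and every other site is strictly farther — so P lies on the S5–S6 Voronoi edge.

S5 and S6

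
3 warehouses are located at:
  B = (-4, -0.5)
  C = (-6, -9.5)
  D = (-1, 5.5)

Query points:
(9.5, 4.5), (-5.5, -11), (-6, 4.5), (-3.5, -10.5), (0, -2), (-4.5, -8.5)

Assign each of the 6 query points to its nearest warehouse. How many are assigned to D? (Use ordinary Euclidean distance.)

2

(9.5, 4.5) — d² to each: B:207.25, C:436.25, D:111.25 → nearest is D
(-5.5, -11) — d² to each: B:112.5, C:2.5, D:292.5 → nearest is C
(-6, 4.5) — d² to each: B:29, C:196, D:26 → nearest is D
(-3.5, -10.5) — d² to each: B:100.25, C:7.25, D:262.25 → nearest is C
(0, -2) — d² to each: B:18.25, C:92.25, D:57.25 → nearest is B
(-4.5, -8.5) — d² to each: B:64.25, C:3.25, D:208.25 → nearest is C
2 of the 6 points have D as nearest.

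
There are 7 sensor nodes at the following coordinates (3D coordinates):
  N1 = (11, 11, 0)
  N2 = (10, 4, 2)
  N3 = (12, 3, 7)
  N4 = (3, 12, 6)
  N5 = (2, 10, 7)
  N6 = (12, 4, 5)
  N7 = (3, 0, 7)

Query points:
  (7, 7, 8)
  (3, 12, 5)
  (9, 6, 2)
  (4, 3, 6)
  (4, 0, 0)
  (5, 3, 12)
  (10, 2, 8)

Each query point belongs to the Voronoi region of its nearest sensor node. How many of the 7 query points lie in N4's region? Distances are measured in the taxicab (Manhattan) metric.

1

(7, 7, 8) — d to each: N1:16, N2:12, N3:10, N4:11, N5:9, N6:11, N7:12 → nearest is N5
(3, 12, 5) — d to each: N1:14, N2:18, N3:20, N4:1, N5:5, N6:17, N7:14 → nearest is N4
(9, 6, 2) — d to each: N1:9, N2:3, N3:11, N4:16, N5:16, N6:8, N7:17 → nearest is N2
(4, 3, 6) — d to each: N1:21, N2:11, N3:9, N4:10, N5:10, N6:10, N7:5 → nearest is N7
(4, 0, 0) — d to each: N1:18, N2:12, N3:18, N4:19, N5:19, N6:17, N7:8 → nearest is N7
(5, 3, 12) — d to each: N1:26, N2:16, N3:12, N4:17, N5:15, N6:15, N7:10 → nearest is N7
(10, 2, 8) — d to each: N1:18, N2:8, N3:4, N4:19, N5:17, N6:7, N7:10 → nearest is N3
1 of the 7 points has N4 as nearest.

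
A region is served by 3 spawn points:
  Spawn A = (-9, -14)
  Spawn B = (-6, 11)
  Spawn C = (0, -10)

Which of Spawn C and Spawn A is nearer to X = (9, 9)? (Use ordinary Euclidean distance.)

Compare squared distances:
d²(X, Spawn C) = (9−0)² + (9−(-10))² = 81 + 361 = 442
d²(X, Spawn A) = (9−(-9))² + (9−(-14))² = 324 + 529 = 853
442 < 853, so Spawn C is closer.

Spawn C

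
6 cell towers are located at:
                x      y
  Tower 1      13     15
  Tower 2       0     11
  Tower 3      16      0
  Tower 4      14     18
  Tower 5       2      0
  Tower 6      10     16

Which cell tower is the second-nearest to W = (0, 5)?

Tower 2

Squared Euclidean distances:
d²(W, Tower 1) = (0−13)² + (5−15)² = 169 + 100 = 269
d²(W, Tower 2) = (0−0)² + (5−11)² = 0 + 36 = 36
d²(W, Tower 3) = (0−16)² + (5−0)² = 256 + 25 = 281
d²(W, Tower 4) = (0−14)² + (5−18)² = 196 + 169 = 365
d²(W, Tower 5) = (0−2)² + (5−0)² = 4 + 25 = 29
d²(W, Tower 6) = (0−10)² + (5−16)² = 100 + 121 = 221
Sorted ascending: Tower 5, Tower 2, Tower 6, … — the second-nearest is Tower 2.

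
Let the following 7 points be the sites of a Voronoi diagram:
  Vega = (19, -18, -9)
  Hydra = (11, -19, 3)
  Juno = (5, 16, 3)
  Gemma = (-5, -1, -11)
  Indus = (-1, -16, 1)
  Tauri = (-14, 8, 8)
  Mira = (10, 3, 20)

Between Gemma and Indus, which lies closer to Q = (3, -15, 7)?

Compare squared distances:
d²(Q, Gemma) = (3−(-5))² + (-15−(-1))² + (7−(-11))² = 64 + 196 + 324 = 584
d²(Q, Indus) = (3−(-1))² + (-15−(-16))² + (7−1)² = 16 + 1 + 36 = 53
584 > 53, so Indus is closer.

Indus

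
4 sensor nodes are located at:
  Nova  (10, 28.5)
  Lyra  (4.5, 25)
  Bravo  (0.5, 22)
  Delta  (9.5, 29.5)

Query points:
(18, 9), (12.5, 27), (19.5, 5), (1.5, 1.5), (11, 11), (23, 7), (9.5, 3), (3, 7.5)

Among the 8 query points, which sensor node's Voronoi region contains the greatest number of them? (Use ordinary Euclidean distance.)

(18, 9) — d² to each: Nova:444.25, Lyra:438.25, Bravo:475.25, Delta:492.5 → nearest is Lyra
(12.5, 27) — d² to each: Nova:8.5, Lyra:68, Bravo:169, Delta:15.25 → nearest is Nova
(19.5, 5) — d² to each: Nova:642.5, Lyra:625, Bravo:650, Delta:700.25 → nearest is Lyra
(1.5, 1.5) — d² to each: Nova:801.25, Lyra:561.25, Bravo:421.25, Delta:848 → nearest is Bravo
(11, 11) — d² to each: Nova:307.25, Lyra:238.25, Bravo:231.25, Delta:344.5 → nearest is Bravo
(23, 7) — d² to each: Nova:631.25, Lyra:666.25, Bravo:731.25, Delta:688.5 → nearest is Nova
(9.5, 3) — d² to each: Nova:650.5, Lyra:509, Bravo:442, Delta:702.25 → nearest is Bravo
(3, 7.5) — d² to each: Nova:490, Lyra:308.5, Bravo:216.5, Delta:526.25 → nearest is Bravo
Tally — Nova:2, Lyra:2, Bravo:4. Bravo captures the most (4).

Bravo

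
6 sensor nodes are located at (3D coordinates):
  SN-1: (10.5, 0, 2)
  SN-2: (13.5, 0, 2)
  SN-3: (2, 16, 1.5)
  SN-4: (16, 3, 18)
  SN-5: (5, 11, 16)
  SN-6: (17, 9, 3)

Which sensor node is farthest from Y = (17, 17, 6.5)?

Squared Euclidean distances:
d²(Y, SN-1) = 42.25 + 289 + 20.25 = 351.5
d²(Y, SN-2) = 12.25 + 289 + 20.25 = 321.5
d²(Y, SN-3) = 225 + 1 + 25 = 251
d²(Y, SN-4) = 1 + 196 + 132.25 = 329.25
d²(Y, SN-5) = 144 + 36 + 90.25 = 270.25
d²(Y, SN-6) = 0 + 64 + 12.25 = 76.25
The largest is to SN-1.

SN-1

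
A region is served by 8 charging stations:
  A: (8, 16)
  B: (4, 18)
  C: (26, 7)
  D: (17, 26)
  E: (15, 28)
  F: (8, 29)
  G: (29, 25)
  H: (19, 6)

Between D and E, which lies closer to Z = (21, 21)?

Compare squared distances:
|ZD|² = (21−17)² + (21−26)² = 16 + 25 = 41
|ZE|² = (21−15)² + (21−28)² = 36 + 49 = 85
41 < 85, so D is closer.

D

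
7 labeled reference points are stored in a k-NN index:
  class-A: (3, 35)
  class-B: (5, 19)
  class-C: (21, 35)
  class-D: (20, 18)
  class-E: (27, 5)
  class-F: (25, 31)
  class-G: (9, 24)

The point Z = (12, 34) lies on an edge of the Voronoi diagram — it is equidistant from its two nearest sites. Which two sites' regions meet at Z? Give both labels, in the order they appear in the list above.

class-A and class-C

Squared distances from Z to each site:
d²(Z, class-A) = (12−3)² + (34−35)² = 81 + 1 = 82
d²(Z, class-B) = (12−5)² + (34−19)² = 49 + 225 = 274
d²(Z, class-C) = (12−21)² + (34−35)² = 81 + 1 = 82
d²(Z, class-D) = (12−20)² + (34−18)² = 64 + 256 = 320
d²(Z, class-E) = (12−27)² + (34−5)² = 225 + 841 = 1066
d²(Z, class-F) = (12−25)² + (34−31)² = 169 + 9 = 178
d²(Z, class-G) = (12−9)² + (34−24)² = 9 + 100 = 109
Z is equidistant from class-A and class-C (both at squared distance 82), and every other site is strictly farther — so Z lies on the class-A–class-C Voronoi edge.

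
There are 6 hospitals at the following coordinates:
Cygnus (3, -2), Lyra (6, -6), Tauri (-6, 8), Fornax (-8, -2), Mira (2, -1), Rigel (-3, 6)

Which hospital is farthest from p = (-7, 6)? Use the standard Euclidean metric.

Lyra

Squared Euclidean distances:
d²(p, Cygnus) = (-7−3)² + (6−(-2))² = 100 + 64 = 164
d²(p, Lyra) = (-7−6)² + (6−(-6))² = 169 + 144 = 313
d²(p, Tauri) = (-7−(-6))² + (6−8)² = 1 + 4 = 5
d²(p, Fornax) = (-7−(-8))² + (6−(-2))² = 1 + 64 = 65
d²(p, Mira) = (-7−2)² + (6−(-1))² = 81 + 49 = 130
d²(p, Rigel) = (-7−(-3))² + (6−6)² = 16 + 0 = 16
The largest is to Lyra.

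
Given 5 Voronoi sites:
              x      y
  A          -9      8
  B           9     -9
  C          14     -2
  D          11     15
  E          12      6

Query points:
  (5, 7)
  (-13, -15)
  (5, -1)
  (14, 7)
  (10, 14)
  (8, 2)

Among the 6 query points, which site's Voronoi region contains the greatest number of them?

E

(5, 7) — d² to each: A:197, B:272, C:162, D:100, E:50 → nearest is E
(-13, -15) — d² to each: A:545, B:520, C:898, D:1476, E:1066 → nearest is B
(5, -1) — d² to each: A:277, B:80, C:82, D:292, E:98 → nearest is B
(14, 7) — d² to each: A:530, B:281, C:81, D:73, E:5 → nearest is E
(10, 14) — d² to each: A:397, B:530, C:272, D:2, E:68 → nearest is D
(8, 2) — d² to each: A:325, B:122, C:52, D:178, E:32 → nearest is E
Tally — B:2, D:1, E:3. E captures the most (3).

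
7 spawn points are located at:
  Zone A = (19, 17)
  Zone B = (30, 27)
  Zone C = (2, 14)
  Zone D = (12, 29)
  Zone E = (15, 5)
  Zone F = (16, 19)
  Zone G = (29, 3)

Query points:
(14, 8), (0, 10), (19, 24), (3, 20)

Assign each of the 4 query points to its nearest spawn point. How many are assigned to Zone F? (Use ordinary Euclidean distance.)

(14, 8) — d² to each: Zone A:106, Zone B:617, Zone C:180, Zone D:445, Zone E:10, Zone F:125, Zone G:250 → nearest is Zone E
(0, 10) — d² to each: Zone A:410, Zone B:1189, Zone C:20, Zone D:505, Zone E:250, Zone F:337, Zone G:890 → nearest is Zone C
(19, 24) — d² to each: Zone A:49, Zone B:130, Zone C:389, Zone D:74, Zone E:377, Zone F:34, Zone G:541 → nearest is Zone F
(3, 20) — d² to each: Zone A:265, Zone B:778, Zone C:37, Zone D:162, Zone E:369, Zone F:170, Zone G:965 → nearest is Zone C
1 of the 4 points has Zone F as nearest.

1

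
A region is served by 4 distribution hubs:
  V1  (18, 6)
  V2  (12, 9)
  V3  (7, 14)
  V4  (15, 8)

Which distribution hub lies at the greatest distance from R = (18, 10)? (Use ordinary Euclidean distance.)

V3

Squared Euclidean distances:
|RV1|² = (18−18)² + (10−6)² = 0 + 16 = 16
|RV2|² = (18−12)² + (10−9)² = 36 + 1 = 37
|RV3|² = (18−7)² + (10−14)² = 121 + 16 = 137
|RV4|² = (18−15)² + (10−8)² = 9 + 4 = 13
The largest is to V3.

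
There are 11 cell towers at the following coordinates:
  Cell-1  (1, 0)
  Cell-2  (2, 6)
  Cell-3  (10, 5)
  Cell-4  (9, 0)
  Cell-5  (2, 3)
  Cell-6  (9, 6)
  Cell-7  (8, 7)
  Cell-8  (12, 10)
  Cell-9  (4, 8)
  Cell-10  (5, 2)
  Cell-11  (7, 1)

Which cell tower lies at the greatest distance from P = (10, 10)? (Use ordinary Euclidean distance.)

Since √ is increasing, it suffices to compare squared distances:
d²(P, Cell-1) = 81 + 100 = 181
d²(P, Cell-2) = 64 + 16 = 80
d²(P, Cell-3) = 0 + 25 = 25
d²(P, Cell-4) = 1 + 100 = 101
d²(P, Cell-5) = 64 + 49 = 113
d²(P, Cell-6) = 1 + 16 = 17
d²(P, Cell-7) = 4 + 9 = 13
d²(P, Cell-8) = 4 + 0 = 4
d²(P, Cell-9) = 36 + 4 = 40
d²(P, Cell-10) = 25 + 64 = 89
d²(P, Cell-11) = 9 + 81 = 90
The largest is to Cell-1.

Cell-1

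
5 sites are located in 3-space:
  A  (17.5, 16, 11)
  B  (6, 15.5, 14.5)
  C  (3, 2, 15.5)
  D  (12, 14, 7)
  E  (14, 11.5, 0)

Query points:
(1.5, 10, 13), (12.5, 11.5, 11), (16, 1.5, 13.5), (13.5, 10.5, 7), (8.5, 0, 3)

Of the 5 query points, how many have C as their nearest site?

(1.5, 10, 13) — d² to each: A:296, B:52.75, C:72.5, D:162.25, E:327.5 → nearest is B
(12.5, 11.5, 11) — d² to each: A:45.25, B:70.5, C:200.75, D:22.5, E:123.25 → nearest is D
(16, 1.5, 13.5) — d² to each: A:218.75, B:297, C:173.25, D:214.5, E:286.25 → nearest is C
(13.5, 10.5, 7) — d² to each: A:62.25, B:137.5, C:254.75, D:14.5, E:50.25 → nearest is D
(8.5, 0, 3) — d² to each: A:401, B:378.75, C:190.5, D:224.25, E:171.5 → nearest is E
1 of the 5 points has C as nearest.

1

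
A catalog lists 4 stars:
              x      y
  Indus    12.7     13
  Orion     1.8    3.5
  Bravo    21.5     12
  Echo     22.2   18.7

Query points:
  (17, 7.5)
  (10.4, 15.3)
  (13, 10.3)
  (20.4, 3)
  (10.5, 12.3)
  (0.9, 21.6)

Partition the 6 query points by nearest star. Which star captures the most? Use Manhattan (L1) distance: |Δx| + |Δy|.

Indus

(17, 7.5) — d to each: Indus:9.8, Orion:19.2, Bravo:9, Echo:16.4 → nearest is Bravo
(10.4, 15.3) — d to each: Indus:4.6, Orion:20.4, Bravo:14.4, Echo:15.2 → nearest is Indus
(13, 10.3) — d to each: Indus:3, Orion:18, Bravo:10.2, Echo:17.6 → nearest is Indus
(20.4, 3) — d to each: Indus:17.7, Orion:19.1, Bravo:10.1, Echo:17.5 → nearest is Bravo
(10.5, 12.3) — d to each: Indus:2.9, Orion:17.5, Bravo:11.3, Echo:18.1 → nearest is Indus
(0.9, 21.6) — d to each: Indus:20.4, Orion:19, Bravo:30.2, Echo:24.2 → nearest is Orion
Tally — Indus:3, Orion:1, Bravo:2. Indus captures the most (3).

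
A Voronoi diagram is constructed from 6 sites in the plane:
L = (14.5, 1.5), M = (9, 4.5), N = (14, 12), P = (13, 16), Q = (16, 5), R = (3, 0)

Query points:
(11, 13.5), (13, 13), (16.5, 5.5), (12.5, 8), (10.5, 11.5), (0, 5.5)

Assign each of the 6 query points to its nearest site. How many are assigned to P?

1

(11, 13.5) — d² to each: L:156.25, M:85, N:11.25, P:10.25, Q:97.25, R:246.25 → nearest is P
(13, 13) — d² to each: L:134.5, M:88.25, N:2, P:9, Q:73, R:269 → nearest is N
(16.5, 5.5) — d² to each: L:20, M:57.25, N:48.5, P:122.5, Q:0.5, R:212.5 → nearest is Q
(12.5, 8) — d² to each: L:46.25, M:24.5, N:18.25, P:64.25, Q:21.25, R:154.25 → nearest is N
(10.5, 11.5) — d² to each: L:116, M:51.25, N:12.5, P:26.5, Q:72.5, R:188.5 → nearest is N
(0, 5.5) — d² to each: L:226.25, M:82, N:238.25, P:279.25, Q:256.25, R:39.25 → nearest is R
1 of the 6 points has P as nearest.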